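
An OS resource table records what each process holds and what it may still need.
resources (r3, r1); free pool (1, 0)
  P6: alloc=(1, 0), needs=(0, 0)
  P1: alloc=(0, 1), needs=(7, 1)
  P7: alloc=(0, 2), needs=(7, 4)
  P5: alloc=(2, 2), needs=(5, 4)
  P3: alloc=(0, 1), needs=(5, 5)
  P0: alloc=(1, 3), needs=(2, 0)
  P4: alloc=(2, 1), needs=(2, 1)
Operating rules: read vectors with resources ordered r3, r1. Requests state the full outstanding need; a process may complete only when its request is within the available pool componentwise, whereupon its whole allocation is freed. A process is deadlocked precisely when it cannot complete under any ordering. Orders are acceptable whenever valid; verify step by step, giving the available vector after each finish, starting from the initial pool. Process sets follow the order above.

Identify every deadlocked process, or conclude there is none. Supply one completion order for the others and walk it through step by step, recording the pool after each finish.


No process is deadlocked.
Key observation: P6 leads a chain of completions in which each release enables another process.
The rest can finish in the order P6, P0, P4, P5, P7, P3, P1. Step-by-step check:
  pool = (1, 0)
  run P6 (needs (0, 0), free (1, 0)); after release of (1, 0) the pool is (2, 0)
  run P0 (needs (2, 0), free (2, 0)); after release of (1, 3) the pool is (3, 3)
  run P4 (needs (2, 1), free (3, 3)); after release of (2, 1) the pool is (5, 4)
  run P5 (needs (5, 4), free (5, 4)); after release of (2, 2) the pool is (7, 6)
  run P7 (needs (7, 4), free (7, 6)); after release of (0, 2) the pool is (7, 8)
  run P3 (needs (5, 5), free (7, 8)); after release of (0, 1) the pool is (7, 9)
  run P1 (needs (7, 1), free (7, 9)); after release of (0, 1) the pool is (7, 10)


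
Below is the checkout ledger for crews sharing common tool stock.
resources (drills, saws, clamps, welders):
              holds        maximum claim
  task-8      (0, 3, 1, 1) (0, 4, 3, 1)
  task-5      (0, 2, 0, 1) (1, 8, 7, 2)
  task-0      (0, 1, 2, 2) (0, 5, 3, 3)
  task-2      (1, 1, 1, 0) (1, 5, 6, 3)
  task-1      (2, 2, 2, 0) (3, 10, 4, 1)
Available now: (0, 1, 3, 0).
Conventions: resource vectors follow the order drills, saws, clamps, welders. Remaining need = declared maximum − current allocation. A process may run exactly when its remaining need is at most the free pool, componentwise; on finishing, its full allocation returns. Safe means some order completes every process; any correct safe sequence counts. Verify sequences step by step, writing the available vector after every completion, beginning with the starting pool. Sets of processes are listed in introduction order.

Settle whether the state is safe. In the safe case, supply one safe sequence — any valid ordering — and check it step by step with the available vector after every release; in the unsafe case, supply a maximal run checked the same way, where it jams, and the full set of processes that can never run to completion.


SAFE. One safe sequence: task-8, task-0, task-2, task-5, task-1.
Key observation: reading the order forward, task-8 is the first process whose need (0, 1, 2, 0) meets the free pool (0, 1, 3, 0) exactly on a resource it requests.
Check, step by step:
  pool = (0, 1, 3, 0)
  task-8 needs (0, 1, 2, 0) <= (0, 1, 3, 0) -> finishes; pool += (0, 3, 1, 1) = (0, 4, 4, 1)
  task-0 needs (0, 4, 1, 1) <= (0, 4, 4, 1) -> finishes; pool += (0, 1, 2, 2) = (0, 5, 6, 3)
  task-2 needs (0, 4, 5, 3) <= (0, 5, 6, 3) -> finishes; pool += (1, 1, 1, 0) = (1, 6, 7, 3)
  task-5 needs (1, 6, 7, 1) <= (1, 6, 7, 3) -> finishes; pool += (0, 2, 0, 1) = (1, 8, 7, 4)
  task-1 needs (1, 8, 2, 1) <= (1, 8, 7, 4) -> finishes; pool += (2, 2, 2, 0) = (3, 10, 9, 4)


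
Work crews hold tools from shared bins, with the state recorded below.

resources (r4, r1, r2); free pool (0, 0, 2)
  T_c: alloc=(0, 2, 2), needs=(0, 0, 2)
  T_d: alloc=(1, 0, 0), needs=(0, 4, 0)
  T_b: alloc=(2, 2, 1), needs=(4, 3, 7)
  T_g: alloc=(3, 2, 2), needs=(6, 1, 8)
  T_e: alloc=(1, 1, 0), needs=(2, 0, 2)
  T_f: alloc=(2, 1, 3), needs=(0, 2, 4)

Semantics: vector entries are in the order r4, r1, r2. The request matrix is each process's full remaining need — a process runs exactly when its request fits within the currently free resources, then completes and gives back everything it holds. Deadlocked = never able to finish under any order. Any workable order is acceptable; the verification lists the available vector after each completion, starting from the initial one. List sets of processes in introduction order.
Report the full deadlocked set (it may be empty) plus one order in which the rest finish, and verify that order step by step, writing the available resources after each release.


Nothing here is deadlocked.
Key observation: there is always a runnable process — T_c first — so the state unwinds completely.
One completion order for the rest: T_c, T_f, T_e, T_d, T_b, T_g. Walking it through:
  pool = (0, 0, 2)
  T_c needs (0, 0, 2) <= (0, 0, 2) -> finishes; pool += (0, 2, 2) = (0, 2, 4)
  T_f needs (0, 2, 4) <= (0, 2, 4) -> finishes; pool += (2, 1, 3) = (2, 3, 7)
  T_e needs (2, 0, 2) <= (2, 3, 7) -> finishes; pool += (1, 1, 0) = (3, 4, 7)
  T_d needs (0, 4, 0) <= (3, 4, 7) -> finishes; pool += (1, 0, 0) = (4, 4, 7)
  T_b needs (4, 3, 7) <= (4, 4, 7) -> finishes; pool += (2, 2, 1) = (6, 6, 8)
  T_g needs (6, 1, 8) <= (6, 6, 8) -> finishes; pool += (3, 2, 2) = (9, 8, 10)


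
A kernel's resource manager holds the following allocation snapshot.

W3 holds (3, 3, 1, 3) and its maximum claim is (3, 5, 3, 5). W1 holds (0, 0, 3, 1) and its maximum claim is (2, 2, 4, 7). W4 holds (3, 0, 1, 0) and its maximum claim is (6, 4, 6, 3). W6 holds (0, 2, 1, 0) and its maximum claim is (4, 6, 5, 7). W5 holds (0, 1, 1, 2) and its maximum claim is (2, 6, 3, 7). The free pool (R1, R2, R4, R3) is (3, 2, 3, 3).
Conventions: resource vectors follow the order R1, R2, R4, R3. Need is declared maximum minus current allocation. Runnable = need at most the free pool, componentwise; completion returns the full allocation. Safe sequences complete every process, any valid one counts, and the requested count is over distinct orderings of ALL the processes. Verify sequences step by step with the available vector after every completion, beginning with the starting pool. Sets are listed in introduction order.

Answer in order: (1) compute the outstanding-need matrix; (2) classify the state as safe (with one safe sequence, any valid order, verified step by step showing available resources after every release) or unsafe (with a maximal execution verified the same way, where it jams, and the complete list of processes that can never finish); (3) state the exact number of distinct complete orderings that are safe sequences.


(1) Outstanding need per process (order R1, R2, R4, R3):
  W3: (0, 2, 2, 2)
  W1: (2, 2, 1, 6)
  W4: (3, 4, 5, 3)
  W6: (4, 4, 4, 7)
  W5: (2, 5, 2, 5)
(2) SAFE. One safe sequence: W3, W5, W4, W6, W1.
Key observation: at W3 the run first touches a limit — (0, 2, 2, 2) against (3, 2, 3, 3), exact on a resource it actually requests.
Verifying each step:
  pool = (3, 2, 3, 3)
  W3 needs (0, 2, 2, 2) <= (3, 2, 3, 3) -> finishes; pool += (3, 3, 1, 3) = (6, 5, 4, 6)
  W5 needs (2, 5, 2, 5) <= (6, 5, 4, 6) -> finishes; pool += (0, 1, 1, 2) = (6, 6, 5, 8)
  W4 needs (3, 4, 5, 3) <= (6, 6, 5, 8) -> finishes; pool += (3, 0, 1, 0) = (9, 6, 6, 8)
  W6 needs (4, 4, 4, 7) <= (9, 6, 6, 8) -> finishes; pool += (0, 2, 1, 0) = (9, 8, 7, 8)
  W1 needs (2, 2, 1, 6) <= (9, 8, 7, 8) -> finishes; pool += (0, 0, 3, 1) = (9, 8, 10, 9)
(3) The exact count: 12 of the possible complete orderings are safe sequences.


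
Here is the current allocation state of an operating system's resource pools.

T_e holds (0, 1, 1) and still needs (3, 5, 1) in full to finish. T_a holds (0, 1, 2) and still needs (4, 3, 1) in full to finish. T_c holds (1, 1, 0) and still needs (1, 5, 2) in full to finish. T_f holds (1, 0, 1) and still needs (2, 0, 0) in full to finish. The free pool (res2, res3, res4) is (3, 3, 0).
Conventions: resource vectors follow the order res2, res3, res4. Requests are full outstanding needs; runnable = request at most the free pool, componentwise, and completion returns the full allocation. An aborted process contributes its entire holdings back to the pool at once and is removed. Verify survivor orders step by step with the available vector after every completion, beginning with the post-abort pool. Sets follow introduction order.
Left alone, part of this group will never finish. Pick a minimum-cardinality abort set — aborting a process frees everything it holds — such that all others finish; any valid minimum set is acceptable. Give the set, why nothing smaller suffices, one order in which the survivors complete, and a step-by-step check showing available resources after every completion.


Abort T_c.
Key observation: before aborting T_c, T_e was permanently blocked — no order could ever run it; afterwards it completes at step 3.
Minimality: the empty abort set fails — the state is deadlocked as it stands.
One survivor order: T_f, T_a, T_e. Check, step by step (post-abort pool first):
  pool = (4, 4, 0)
  T_f needs (2, 0, 0) <= (4, 4, 0) -> finishes; pool += (1, 0, 1) = (5, 4, 1)
  T_a needs (4, 3, 1) <= (5, 4, 1) -> finishes; pool += (0, 1, 2) = (5, 5, 3)
  T_e needs (3, 5, 1) <= (5, 5, 3) -> finishes; pool += (0, 1, 1) = (5, 6, 4)


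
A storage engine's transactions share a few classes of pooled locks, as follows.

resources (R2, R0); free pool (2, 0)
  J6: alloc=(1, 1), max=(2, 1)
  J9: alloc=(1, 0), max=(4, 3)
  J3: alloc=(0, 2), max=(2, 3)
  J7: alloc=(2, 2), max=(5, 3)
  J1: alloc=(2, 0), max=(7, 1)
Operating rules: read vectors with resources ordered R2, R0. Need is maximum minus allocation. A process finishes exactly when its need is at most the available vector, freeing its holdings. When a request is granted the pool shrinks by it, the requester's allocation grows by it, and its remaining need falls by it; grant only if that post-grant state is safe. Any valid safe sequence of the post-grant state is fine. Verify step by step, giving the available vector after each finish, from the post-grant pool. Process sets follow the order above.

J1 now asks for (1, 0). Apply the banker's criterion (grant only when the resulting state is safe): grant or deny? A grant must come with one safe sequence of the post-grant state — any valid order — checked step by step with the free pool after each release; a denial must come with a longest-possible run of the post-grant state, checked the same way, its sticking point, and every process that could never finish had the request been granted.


DENY. Granting would leave the state unsafe.
Key observation: J6, J3 can finish, but then (2, 3) is all there is, and the blocked group's R2 demands exceed it.
Pretend the grant happened; the run J6, J3 goes as far as possible. Check, step by step:
  pool = (1, 0)
  J6 needs (1, 0) <= (1, 0) -> finishes; pool += (1, 1) = (2, 1)
  J3 needs (2, 1) <= (2, 1) -> finishes; pool += (0, 2) = (2, 3)
  J9 still needs (3, 3) but only (2, 3) is free — short on R2
  J7 still needs (3, 1) but only (2, 3) is free — short on R2
  J1 still needs (4, 1) but only (2, 3) is free — short on R2
Processes that could never finish after the grant: J9, J7 and J1.


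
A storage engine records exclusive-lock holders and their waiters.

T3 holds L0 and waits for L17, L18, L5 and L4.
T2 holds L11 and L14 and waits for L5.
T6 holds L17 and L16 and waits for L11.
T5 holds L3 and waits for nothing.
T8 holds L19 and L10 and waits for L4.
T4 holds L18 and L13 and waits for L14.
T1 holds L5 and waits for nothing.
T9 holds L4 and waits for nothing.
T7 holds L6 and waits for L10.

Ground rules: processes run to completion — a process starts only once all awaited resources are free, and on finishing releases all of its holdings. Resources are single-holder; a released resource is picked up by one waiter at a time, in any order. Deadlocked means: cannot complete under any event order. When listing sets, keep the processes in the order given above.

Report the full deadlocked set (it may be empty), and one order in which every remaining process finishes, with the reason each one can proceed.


The deadlocked set is empty.
Key observation: the wait relation is loop-free; peeling off processes with no waits unwinds the whole state.
One completion order for the rest: T9, T1, T8, T2, T4, T5, T6, T3, T7.
Verifying each step:
  run T9 (it waits on nothing); releases L4
  run T1 (it waits on nothing); releases L5
  T8: everything it awaited (L4) is free; runs, freeing L19 and L10
  T2: everything it awaited (L5) is free; runs, freeing L11 and L14
  T4: everything it awaited (L14) is free; runs, freeing L18 and L13
  run T5 (it waits on nothing); releases L3
  T6: everything it awaited (L11) is free; runs, freeing L17 and L16
  T3: everything it awaited (L17, L18, L5 and L4) is free; runs, freeing L0
  T7: everything it awaited (L10) is free; runs, freeing L6


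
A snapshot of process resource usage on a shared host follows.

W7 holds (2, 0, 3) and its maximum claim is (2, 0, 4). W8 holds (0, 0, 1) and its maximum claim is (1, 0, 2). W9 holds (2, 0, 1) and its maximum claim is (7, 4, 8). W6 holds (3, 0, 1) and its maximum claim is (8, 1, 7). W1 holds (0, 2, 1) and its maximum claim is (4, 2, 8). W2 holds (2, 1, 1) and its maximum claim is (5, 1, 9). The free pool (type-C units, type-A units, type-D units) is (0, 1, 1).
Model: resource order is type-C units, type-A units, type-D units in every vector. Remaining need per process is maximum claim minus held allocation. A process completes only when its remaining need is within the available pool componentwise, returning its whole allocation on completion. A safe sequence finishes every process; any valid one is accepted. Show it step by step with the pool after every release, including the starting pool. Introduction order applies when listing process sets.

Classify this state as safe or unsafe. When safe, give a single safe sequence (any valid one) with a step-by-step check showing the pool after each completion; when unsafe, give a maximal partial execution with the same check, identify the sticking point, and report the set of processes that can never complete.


UNSAFE — no complete ordering exists.
Key observation: W7, W8 can finish, but then (2, 1, 5) is all there is, and the blocked group's type-C units demands exceed it.
A maximal execution: W7, W8 — then nothing else fits. Verifying each step:
  pool = (0, 1, 1)
  W7: need (0, 0, 1) fits (0, 1, 1); releases (2, 0, 3), pool now (2, 1, 4)
  W8: need (1, 0, 1) fits (2, 1, 4); releases (0, 0, 1), pool now (2, 1, 5)
  blocked: W9 wants (5, 4, 7), pool (2, 1, 5) — not enough type-C units, type-A units and type-D units
  blocked: W6 wants (5, 1, 6), pool (2, 1, 5) — not enough type-C units and type-D units
  blocked: W1 wants (4, 0, 7), pool (2, 1, 5) — not enough type-C units and type-D units
  blocked: W2 wants (3, 0, 8), pool (2, 1, 5) — not enough type-C units and type-D units
Processes that can never finish: W9, W6, W1 and W2.


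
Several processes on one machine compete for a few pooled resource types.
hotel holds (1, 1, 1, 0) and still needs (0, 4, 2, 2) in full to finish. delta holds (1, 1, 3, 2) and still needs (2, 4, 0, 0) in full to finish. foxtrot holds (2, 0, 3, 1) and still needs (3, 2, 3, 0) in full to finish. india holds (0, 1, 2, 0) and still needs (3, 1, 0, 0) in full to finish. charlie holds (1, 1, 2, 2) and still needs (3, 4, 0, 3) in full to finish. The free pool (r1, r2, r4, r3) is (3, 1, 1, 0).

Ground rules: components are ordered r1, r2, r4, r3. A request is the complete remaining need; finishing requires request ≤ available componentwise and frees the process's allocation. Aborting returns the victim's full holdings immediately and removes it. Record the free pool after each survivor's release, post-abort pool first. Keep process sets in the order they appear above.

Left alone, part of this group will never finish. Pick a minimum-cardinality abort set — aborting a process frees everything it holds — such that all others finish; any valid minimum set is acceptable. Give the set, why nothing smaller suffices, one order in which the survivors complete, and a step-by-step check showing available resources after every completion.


Minimum abort set: hotel and charlie.
Key observation: delta was stuck for good until hotel and charlie gave back (2, 2, 3, 2); in the order shown it finishes at step 2.
Why nothing smaller works — every single abort fails: hotel alone leaves delta blocked (short on r2); delta alone leaves hotel blocked (short on r2); foxtrot alone leaves hotel blocked (short on r2 and r3); india alone leaves hotel blocked (short on r2 and r3); charlie alone leaves hotel blocked (short on r2).
Survivors finish in the order: india, delta, foxtrot. Walking it through (pool after the aborts first):
  pool = (5, 3, 4, 2)
  india: need (3, 1, 0, 0) fits (5, 3, 4, 2); releases (0, 1, 2, 0), pool now (5, 4, 6, 2)
  delta: need (2, 4, 0, 0) fits (5, 4, 6, 2); releases (1, 1, 3, 2), pool now (6, 5, 9, 4)
  foxtrot: need (3, 2, 3, 0) fits (6, 5, 9, 4); releases (2, 0, 3, 1), pool now (8, 5, 12, 5)


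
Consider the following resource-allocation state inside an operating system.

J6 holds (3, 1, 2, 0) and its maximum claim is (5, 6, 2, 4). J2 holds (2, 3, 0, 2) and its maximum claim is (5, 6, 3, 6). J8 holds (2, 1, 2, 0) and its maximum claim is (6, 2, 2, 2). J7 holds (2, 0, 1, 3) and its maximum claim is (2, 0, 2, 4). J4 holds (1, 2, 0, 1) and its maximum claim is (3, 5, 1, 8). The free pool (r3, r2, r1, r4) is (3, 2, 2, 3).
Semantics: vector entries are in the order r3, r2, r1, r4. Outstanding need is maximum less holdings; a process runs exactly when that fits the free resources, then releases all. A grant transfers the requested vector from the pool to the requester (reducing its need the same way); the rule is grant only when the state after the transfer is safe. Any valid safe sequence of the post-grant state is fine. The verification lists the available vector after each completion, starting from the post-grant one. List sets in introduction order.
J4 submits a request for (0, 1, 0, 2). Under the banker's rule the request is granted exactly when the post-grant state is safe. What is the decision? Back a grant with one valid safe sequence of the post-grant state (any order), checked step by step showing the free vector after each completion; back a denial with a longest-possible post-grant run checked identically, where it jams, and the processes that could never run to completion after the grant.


DENY. Granting would leave the state unsafe.
Key observation: after J7, J8 the pool peaks at (7, 2, 5, 4), and each blocked process is short somewhere: J6 on r2; J2 on r2; J4 on r4.
After a pretend grant, a maximal execution: J7, J8 — then nothing else fits. Step-by-step check:
  pool = (3, 1, 2, 1)
  J7: need (0, 0, 1, 1) fits (3, 1, 2, 1); releases (2, 0, 1, 3), pool now (5, 1, 3, 4)
  J8: need (4, 1, 0, 2) fits (5, 1, 3, 4); releases (2, 1, 2, 0), pool now (7, 2, 5, 4)
  J6 still needs (2, 5, 0, 4) but only (7, 2, 5, 4) is free — short on r2
  J2 still needs (3, 3, 3, 4) but only (7, 2, 5, 4) is free — short on r2
  J4 still needs (2, 2, 1, 5) but only (7, 2, 5, 4) is free — short on r4
Processes that could never finish after the grant: J6, J2 and J4.


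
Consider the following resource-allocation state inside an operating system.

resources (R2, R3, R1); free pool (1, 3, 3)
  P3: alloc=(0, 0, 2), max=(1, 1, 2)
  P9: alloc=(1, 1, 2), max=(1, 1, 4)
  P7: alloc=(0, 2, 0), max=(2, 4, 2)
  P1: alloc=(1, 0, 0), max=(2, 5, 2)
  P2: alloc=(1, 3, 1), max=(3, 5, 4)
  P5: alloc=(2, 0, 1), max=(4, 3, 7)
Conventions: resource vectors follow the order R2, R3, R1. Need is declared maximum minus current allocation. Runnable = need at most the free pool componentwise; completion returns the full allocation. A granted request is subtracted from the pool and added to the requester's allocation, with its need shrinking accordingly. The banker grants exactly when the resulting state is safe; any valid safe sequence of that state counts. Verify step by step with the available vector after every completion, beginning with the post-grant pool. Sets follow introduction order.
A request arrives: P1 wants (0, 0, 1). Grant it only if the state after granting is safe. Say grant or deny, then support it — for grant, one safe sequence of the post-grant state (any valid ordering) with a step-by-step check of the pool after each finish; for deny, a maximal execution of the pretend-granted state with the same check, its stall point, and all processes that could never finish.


GRANT — the state after the grant stays safe, e.g. via P3, P9, P5, P2, P1, P7.
Key observation: even at the reduced pool (1, 3, 2), P3 fits immediately, so safety survives the grant.
Verifying the post-grant state step by step:
  pool = (1, 3, 2)
  P3: need (1, 1, 0) fits (1, 3, 2); releases (0, 0, 2), pool now (1, 3, 4)
  P9: need (0, 0, 2) fits (1, 3, 4); releases (1, 1, 2), pool now (2, 4, 6)
  P5: need (2, 3, 6) fits (2, 4, 6); releases (2, 0, 1), pool now (4, 4, 7)
  P2: need (2, 2, 3) fits (4, 4, 7); releases (1, 3, 1), pool now (5, 7, 8)
  P1: need (1, 5, 1) fits (5, 7, 8); releases (1, 0, 1), pool now (6, 7, 9)
  P7: need (2, 2, 2) fits (6, 7, 9); releases (0, 2, 0), pool now (6, 9, 9)


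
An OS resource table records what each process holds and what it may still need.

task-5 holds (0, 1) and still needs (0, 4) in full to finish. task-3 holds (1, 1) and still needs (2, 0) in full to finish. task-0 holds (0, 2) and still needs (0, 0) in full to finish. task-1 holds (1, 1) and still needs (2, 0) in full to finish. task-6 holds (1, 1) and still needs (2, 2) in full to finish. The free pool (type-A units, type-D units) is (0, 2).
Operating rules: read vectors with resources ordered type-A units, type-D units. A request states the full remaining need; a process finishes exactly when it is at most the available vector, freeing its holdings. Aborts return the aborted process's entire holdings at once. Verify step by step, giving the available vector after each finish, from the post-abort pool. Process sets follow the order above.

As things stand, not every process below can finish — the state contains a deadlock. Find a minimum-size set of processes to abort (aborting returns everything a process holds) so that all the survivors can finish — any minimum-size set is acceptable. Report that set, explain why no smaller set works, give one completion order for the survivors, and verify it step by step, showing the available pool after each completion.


The answer: abort task-3 and task-1.
Key observation: aborting task-3 and task-1 returns (2, 2), and task-6 — hopeless before — runs at step 3 with the returned capacity in the pool.
Minimality, checking each single-abort alternative: task-5 alone leaves task-3 blocked (short on type-A units); task-3 alone leaves task-1 blocked (short on type-A units); task-0 alone leaves task-3 blocked (short on type-A units); task-1 alone leaves task-3 blocked (short on type-A units); task-6 alone leaves task-3 blocked (short on type-A units).
The survivors complete as task-5, task-0, task-6. Step-by-step check (starting from the post-abort pool):
  pool = (2, 4)
  run task-5 (needs (0, 4), free (2, 4)); after release of (0, 1) the pool is (2, 5)
  run task-0 (needs (0, 0), free (2, 5)); after release of (0, 2) the pool is (2, 7)
  run task-6 (needs (2, 2), free (2, 7)); after release of (1, 1) the pool is (3, 8)


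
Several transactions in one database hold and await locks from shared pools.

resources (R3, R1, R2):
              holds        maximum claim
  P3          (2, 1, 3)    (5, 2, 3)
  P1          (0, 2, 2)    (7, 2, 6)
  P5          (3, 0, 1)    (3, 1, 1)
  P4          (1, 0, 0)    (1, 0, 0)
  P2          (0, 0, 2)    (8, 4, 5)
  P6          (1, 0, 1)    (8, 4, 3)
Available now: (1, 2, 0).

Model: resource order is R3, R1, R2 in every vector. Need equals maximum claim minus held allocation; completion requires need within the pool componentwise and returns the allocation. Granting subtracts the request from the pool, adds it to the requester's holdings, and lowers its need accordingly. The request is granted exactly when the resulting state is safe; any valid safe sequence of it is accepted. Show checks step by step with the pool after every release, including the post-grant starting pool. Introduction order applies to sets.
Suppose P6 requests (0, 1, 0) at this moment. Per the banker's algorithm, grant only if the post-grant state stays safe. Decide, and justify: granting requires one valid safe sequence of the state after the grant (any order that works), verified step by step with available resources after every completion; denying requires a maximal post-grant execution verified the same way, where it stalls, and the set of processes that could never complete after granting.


GRANT: granting preserves safety; a valid post-grant sequence is P4, P5, P3, P1, P6, P2.
Key observation: (1, 1, 0) free after granting still covers P4 first, and each release covers the next.
Verifying the post-grant state step by step:
  pool = (1, 1, 0)
  P4: need (0, 0, 0) fits (1, 1, 0); releases (1, 0, 0), pool now (2, 1, 0)
  P5: need (0, 1, 0) fits (2, 1, 0); releases (3, 0, 1), pool now (5, 1, 1)
  P3: need (3, 1, 0) fits (5, 1, 1); releases (2, 1, 3), pool now (7, 2, 4)
  P1: need (7, 0, 4) fits (7, 2, 4); releases (0, 2, 2), pool now (7, 4, 6)
  P6: need (7, 3, 2) fits (7, 4, 6); releases (1, 1, 1), pool now (8, 5, 7)
  P2: need (8, 4, 3) fits (8, 5, 7); releases (0, 0, 2), pool now (8, 5, 9)


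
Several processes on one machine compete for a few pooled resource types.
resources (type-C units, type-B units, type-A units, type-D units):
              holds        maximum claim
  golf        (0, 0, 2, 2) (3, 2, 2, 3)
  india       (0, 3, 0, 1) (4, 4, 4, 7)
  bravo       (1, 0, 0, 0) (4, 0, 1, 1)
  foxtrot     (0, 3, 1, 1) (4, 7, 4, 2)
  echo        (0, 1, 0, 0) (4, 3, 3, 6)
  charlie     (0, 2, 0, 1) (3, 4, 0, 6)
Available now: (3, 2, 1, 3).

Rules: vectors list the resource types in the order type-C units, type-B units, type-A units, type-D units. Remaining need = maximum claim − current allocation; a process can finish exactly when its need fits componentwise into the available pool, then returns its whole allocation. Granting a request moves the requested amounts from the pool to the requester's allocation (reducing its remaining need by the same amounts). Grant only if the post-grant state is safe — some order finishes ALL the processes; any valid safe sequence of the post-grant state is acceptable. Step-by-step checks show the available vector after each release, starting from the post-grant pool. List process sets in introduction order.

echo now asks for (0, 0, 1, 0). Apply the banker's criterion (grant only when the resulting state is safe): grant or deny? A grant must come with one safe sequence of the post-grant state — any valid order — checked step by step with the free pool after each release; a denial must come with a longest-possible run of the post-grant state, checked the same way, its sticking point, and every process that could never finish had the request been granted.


GRANT: granting preserves safety; a valid post-grant sequence is golf, bravo, charlie, echo, foxtrot, india.
Key observation: granting shrinks the pool to (3, 2, 0, 3), yet golf still fits and the chain goes through.
Check on the post-grant state, step by step:
  pool = (3, 2, 0, 3)
  golf: need (3, 2, 0, 1) fits (3, 2, 0, 3); releases (0, 0, 2, 2), pool now (3, 2, 2, 5)
  bravo: need (3, 0, 1, 1) fits (3, 2, 2, 5); releases (1, 0, 0, 0), pool now (4, 2, 2, 5)
  charlie: need (3, 2, 0, 5) fits (4, 2, 2, 5); releases (0, 2, 0, 1), pool now (4, 4, 2, 6)
  echo: need (4, 2, 2, 6) fits (4, 4, 2, 6); releases (0, 1, 1, 0), pool now (4, 5, 3, 6)
  foxtrot: need (4, 4, 3, 1) fits (4, 5, 3, 6); releases (0, 3, 1, 1), pool now (4, 8, 4, 7)
  india: need (4, 1, 4, 6) fits (4, 8, 4, 7); releases (0, 3, 0, 1), pool now (4, 11, 4, 8)


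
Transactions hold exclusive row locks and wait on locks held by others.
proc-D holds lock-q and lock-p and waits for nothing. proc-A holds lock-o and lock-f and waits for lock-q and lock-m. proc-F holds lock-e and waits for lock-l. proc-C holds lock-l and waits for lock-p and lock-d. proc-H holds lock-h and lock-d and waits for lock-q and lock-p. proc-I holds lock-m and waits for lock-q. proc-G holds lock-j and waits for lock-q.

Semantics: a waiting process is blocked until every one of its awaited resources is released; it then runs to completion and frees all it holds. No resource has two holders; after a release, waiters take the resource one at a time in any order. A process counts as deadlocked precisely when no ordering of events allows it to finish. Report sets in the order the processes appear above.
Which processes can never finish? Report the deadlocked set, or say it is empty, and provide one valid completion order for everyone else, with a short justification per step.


No process is deadlocked.
Key observation: the wait relation is loop-free; peeling off processes with no waits unwinds the whole state.
A valid finishing order for the others: proc-D, proc-H, proc-I, proc-C, proc-A, proc-F, proc-G.
Step-by-step check:
  run proc-D (it waits on nothing); releases lock-q and lock-p
  proc-H waits on lock-q and lock-p — all released -> runs and releases lock-h and lock-d
  proc-I waits on lock-q — all released -> runs and releases lock-m
  proc-C waits on lock-p and lock-d — all released -> runs and releases lock-l
  proc-A waits on lock-q and lock-m — all released -> runs and releases lock-o and lock-f
  proc-F waits on lock-l — all released -> runs and releases lock-e
  proc-G waits on lock-q — all released -> runs and releases lock-j


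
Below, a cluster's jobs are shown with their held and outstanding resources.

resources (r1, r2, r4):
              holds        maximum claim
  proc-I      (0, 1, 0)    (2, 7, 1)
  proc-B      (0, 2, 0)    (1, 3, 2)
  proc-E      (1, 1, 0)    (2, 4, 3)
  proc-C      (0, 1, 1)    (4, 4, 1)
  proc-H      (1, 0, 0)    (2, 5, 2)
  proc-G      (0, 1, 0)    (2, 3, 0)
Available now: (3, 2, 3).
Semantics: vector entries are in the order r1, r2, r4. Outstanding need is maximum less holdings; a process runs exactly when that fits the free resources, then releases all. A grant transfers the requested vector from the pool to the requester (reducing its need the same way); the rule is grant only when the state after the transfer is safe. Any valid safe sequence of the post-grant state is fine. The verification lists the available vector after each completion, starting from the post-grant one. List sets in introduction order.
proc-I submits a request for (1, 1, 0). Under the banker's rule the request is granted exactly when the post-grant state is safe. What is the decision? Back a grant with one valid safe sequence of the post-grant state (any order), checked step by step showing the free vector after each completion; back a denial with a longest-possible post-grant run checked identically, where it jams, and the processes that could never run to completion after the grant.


GRANT — the state after the grant stays safe, e.g. via proc-B, proc-E, proc-G, proc-I, proc-C, proc-H.
Key observation: post-grant, (2, 1, 3) remains, and an order beginning with proc-B completes everyone.
Check on the post-grant state, step by step:
  pool = (2, 1, 3)
  run proc-B (needs (1, 1, 2), free (2, 1, 3)); after release of (0, 2, 0) the pool is (2, 3, 3)
  run proc-E (needs (1, 3, 3), free (2, 3, 3)); after release of (1, 1, 0) the pool is (3, 4, 3)
  run proc-G (needs (2, 2, 0), free (3, 4, 3)); after release of (0, 1, 0) the pool is (3, 5, 3)
  run proc-I (needs (1, 5, 1), free (3, 5, 3)); after release of (1, 2, 0) the pool is (4, 7, 3)
  run proc-C (needs (4, 3, 0), free (4, 7, 3)); after release of (0, 1, 1) the pool is (4, 8, 4)
  run proc-H (needs (1, 5, 2), free (4, 8, 4)); after release of (1, 0, 0) the pool is (5, 8, 4)


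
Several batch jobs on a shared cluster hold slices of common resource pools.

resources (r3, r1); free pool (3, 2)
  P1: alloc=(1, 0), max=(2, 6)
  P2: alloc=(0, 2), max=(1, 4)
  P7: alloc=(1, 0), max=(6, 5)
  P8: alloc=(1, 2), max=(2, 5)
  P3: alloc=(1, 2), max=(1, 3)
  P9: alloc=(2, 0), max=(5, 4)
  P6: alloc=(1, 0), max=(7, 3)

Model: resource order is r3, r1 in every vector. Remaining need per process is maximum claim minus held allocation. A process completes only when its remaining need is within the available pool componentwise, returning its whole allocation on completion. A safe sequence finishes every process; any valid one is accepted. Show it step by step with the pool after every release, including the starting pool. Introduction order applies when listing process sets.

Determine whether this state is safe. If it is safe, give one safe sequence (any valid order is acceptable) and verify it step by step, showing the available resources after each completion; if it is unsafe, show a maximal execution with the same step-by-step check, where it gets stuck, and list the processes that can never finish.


The state is SAFE; one workable sequence: P3, P2, P1, P7, P9, P8, P6.
Key observation: reading the order forward, P1 is the first process whose need (1, 6) meets the free pool (4, 6) exactly on a resource it requests.
Step-by-step check:
  pool = (3, 2)
  P3: need (0, 1) fits (3, 2); releases (1, 2), pool now (4, 4)
  P2: need (1, 2) fits (4, 4); releases (0, 2), pool now (4, 6)
  P1: need (1, 6) fits (4, 6); releases (1, 0), pool now (5, 6)
  P7: need (5, 5) fits (5, 6); releases (1, 0), pool now (6, 6)
  P9: need (3, 4) fits (6, 6); releases (2, 0), pool now (8, 6)
  P8: need (1, 3) fits (8, 6); releases (1, 2), pool now (9, 8)
  P6: need (6, 3) fits (9, 8); releases (1, 0), pool now (10, 8)


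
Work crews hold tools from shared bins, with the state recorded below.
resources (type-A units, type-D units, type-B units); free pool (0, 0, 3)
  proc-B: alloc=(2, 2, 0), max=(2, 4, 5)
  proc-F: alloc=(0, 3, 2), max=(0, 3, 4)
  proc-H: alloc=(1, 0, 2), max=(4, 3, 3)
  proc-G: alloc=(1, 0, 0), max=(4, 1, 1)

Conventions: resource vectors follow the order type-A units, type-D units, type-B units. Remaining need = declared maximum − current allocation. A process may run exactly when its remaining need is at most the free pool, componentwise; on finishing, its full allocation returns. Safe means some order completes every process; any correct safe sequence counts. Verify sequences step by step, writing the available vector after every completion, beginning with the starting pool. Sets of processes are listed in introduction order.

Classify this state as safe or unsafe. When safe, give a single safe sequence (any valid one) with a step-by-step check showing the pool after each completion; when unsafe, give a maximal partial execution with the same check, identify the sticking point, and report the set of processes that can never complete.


UNSAFE — no complete ordering exists.
Key observation: once proc-F, proc-B finish, the pool peaks at (2, 5, 5) — and every remaining process still needs more type-A units than that.
A maximal execution: proc-F, proc-B — then nothing else fits. Verifying each step:
  pool = (0, 0, 3)
  run proc-F (needs (0, 0, 2), free (0, 0, 3)); after release of (0, 3, 2) the pool is (0, 3, 5)
  run proc-B (needs (0, 2, 5), free (0, 3, 5)); after release of (2, 2, 0) the pool is (2, 5, 5)
  proc-H still needs (3, 3, 1) but only (2, 5, 5) is free — short on type-A units
  proc-G still needs (3, 1, 1) but only (2, 5, 5) is free — short on type-A units
Never able to finish: proc-H and proc-G.


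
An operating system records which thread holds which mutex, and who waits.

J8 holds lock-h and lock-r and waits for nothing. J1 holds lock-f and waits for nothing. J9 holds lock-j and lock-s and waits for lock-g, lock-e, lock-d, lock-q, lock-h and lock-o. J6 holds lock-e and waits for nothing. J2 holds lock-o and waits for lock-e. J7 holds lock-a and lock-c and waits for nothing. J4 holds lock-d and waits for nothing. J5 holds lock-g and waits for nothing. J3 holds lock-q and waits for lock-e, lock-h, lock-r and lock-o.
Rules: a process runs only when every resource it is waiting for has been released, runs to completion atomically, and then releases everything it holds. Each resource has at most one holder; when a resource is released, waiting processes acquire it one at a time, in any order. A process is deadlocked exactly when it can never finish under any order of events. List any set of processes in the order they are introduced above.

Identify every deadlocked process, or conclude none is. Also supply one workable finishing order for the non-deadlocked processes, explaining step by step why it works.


Nothing here is deadlocked.
Key observation: every chain of waits terminates; starting from the processes that wait on nothing, all the rest unlock in turn.
One completion order for the rest: J7, J5, J8, J4, J6, J2, J3, J1, J9.
Check, step by step:
  run J7 (it waits on nothing); releases lock-a and lock-c
  run J5 (it waits on nothing); releases lock-g
  run J8 (it waits on nothing); releases lock-h and lock-r
  run J4 (it waits on nothing); releases lock-d
  run J6 (it waits on nothing); releases lock-e
  J2: everything it awaited (lock-e) is free; runs, freeing lock-o
  J3: everything it awaited (lock-e, lock-h, lock-r and lock-o) is free; runs, freeing lock-q
  run J1 (it waits on nothing); releases lock-f
  J9: everything it awaited (lock-g, lock-e, lock-d, lock-q, lock-h and lock-o) is free; runs, freeing lock-j and lock-s


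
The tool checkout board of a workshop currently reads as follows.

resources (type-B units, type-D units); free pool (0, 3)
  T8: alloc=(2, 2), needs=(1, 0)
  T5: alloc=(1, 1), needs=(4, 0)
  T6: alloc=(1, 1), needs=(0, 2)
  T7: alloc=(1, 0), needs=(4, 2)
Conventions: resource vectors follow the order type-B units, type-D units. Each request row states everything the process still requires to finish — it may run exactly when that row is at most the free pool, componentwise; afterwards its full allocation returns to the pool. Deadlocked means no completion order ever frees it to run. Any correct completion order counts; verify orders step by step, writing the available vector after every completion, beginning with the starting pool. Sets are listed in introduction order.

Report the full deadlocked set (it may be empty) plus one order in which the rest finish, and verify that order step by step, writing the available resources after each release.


The deadlocked set is T5 and T7.
Key observation: no order helps: past T6, T8, the free pool tops out at (3, 6), below what each blocked process needs in type-B units.
A valid finishing order for the others: T6, T8. Step-by-step check:
  pool = (0, 3)
  T6: need (0, 2) fits (0, 3); releases (1, 1), pool now (1, 4)
  T8: need (1, 0) fits (1, 4); releases (2, 2), pool now (3, 6)
The stuck group stays short no matter what:
  T5 cannot run: need (4, 0) vs free (3, 6) (insufficient type-B units)
  T7 cannot run: need (4, 2) vs free (3, 6) (insufficient type-B units)


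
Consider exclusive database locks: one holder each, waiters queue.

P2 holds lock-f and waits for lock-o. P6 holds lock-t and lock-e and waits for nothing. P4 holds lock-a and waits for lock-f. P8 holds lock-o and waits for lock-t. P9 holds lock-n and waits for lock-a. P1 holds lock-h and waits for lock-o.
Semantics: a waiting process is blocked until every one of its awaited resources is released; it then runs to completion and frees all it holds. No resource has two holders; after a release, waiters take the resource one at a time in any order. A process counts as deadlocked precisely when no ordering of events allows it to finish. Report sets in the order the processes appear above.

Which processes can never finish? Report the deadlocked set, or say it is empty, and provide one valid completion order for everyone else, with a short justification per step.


Nothing here is deadlocked.
Key observation: the wait relation is loop-free; peeling off processes with no waits unwinds the whole state.
A valid finishing order for the others: P6, P8, P2, P4, P9, P1.
Step-by-step check:
  P6 waits on nothing -> runs at once and releases lock-t and lock-e
  P8: everything it awaited (lock-t) is free; runs, freeing lock-o
  P2: everything it awaited (lock-o) is free; runs, freeing lock-f
  P4: everything it awaited (lock-f) is free; runs, freeing lock-a
  P9: everything it awaited (lock-a) is free; runs, freeing lock-n
  P1: everything it awaited (lock-o) is free; runs, freeing lock-h
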